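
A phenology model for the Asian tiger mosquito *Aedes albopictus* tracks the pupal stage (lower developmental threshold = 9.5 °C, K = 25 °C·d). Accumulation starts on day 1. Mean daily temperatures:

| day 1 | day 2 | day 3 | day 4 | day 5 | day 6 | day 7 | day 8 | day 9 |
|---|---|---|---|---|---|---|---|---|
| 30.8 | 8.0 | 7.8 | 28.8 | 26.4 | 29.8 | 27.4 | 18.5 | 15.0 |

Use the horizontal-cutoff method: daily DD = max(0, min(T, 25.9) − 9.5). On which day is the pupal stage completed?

Daily DD above 9.5 °C (capped at 16.4): 16.4, 0.0, 0.0, 16.4, 16.4, 16.4, 16.4, 9.0, 5.5.
Cumulative: 16.4, 16.4, 16.4, 32.8, 49.2, 65.6, 82.0, 91.0, 96.5.
The total first reaches 25 DD on day 4.

day 4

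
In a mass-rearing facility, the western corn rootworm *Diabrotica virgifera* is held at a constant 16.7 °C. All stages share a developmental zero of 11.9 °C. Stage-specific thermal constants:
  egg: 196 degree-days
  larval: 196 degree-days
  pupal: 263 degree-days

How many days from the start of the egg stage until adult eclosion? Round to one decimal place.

136.5 days

Daily accumulation at 16.7 °C = 16.7 − 11.9 = 4.8 DD/day.
Total K = 196 + 196 + 263 = 655 DD.
Total duration = 655 / 4.8 = 136.458 ≈ 136.5 days.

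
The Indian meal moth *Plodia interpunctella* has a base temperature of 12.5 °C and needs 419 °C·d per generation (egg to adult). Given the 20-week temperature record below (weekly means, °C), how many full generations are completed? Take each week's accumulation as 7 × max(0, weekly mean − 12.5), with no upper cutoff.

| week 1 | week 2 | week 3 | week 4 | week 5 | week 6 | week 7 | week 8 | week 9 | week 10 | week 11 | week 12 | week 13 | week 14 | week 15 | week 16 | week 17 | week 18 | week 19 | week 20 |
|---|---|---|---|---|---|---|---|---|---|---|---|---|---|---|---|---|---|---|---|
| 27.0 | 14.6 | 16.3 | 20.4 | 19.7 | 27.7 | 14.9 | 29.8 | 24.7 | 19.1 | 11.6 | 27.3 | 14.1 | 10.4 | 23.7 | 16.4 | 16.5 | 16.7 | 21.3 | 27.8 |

2 generations

Weekly DD (7 × max(0, T̄ − 12.5)): 101.5, 14.7, 26.6, 55.3, 50.4, 106.4, 16.8, 121.1, 85.4, 46.2, 0.0, 103.6, 11.2, 0.0, 78.4, 27.3, 28.0, 29.4, 61.6, 107.1.
Season total = 1071.0 DD.
Complete generations = ⌊1071.0 / 419⌋ = 2.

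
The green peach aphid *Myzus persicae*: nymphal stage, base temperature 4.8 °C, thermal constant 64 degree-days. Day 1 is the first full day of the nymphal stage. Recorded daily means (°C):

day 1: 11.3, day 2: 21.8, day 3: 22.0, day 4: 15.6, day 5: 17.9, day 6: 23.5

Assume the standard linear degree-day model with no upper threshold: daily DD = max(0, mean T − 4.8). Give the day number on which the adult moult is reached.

day 5

Daily DD above 4.8 °C: 6.5, 17.0, 17.2, 10.8, 13.1, 18.7.
Cumulative: 6.5, 23.5, 40.7, 51.5, 64.6, 83.3.
The total first reaches 64 DD on day 5.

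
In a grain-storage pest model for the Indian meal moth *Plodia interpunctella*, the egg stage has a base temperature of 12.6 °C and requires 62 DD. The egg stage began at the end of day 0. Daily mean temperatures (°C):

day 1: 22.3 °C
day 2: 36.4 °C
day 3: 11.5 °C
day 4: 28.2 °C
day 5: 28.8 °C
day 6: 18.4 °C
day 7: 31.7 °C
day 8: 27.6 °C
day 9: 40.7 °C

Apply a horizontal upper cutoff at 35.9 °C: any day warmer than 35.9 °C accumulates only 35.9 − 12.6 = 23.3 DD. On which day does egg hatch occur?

day 5

Daily DD above 12.6 °C (capped at 23.3): 9.7, 23.3, 0.0, 15.6, 16.2, 5.8, 19.1, 15.0, 23.3.
Cumulative: 9.7, 33.0, 33.0, 48.6, 64.8, 70.6, 89.7, 104.7, 128.0.
The total first reaches 62 DD on day 5.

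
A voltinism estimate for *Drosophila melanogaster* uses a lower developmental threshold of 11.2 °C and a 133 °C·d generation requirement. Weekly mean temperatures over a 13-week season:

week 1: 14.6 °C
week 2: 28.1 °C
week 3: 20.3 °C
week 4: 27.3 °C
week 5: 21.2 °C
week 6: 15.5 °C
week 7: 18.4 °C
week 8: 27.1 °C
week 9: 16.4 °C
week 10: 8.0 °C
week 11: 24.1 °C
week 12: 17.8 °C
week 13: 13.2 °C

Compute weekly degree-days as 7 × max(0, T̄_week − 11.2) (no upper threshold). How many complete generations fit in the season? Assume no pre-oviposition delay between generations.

5 generations

Weekly DD (7 × max(0, T̄ − 11.2)): 23.8, 118.3, 63.7, 112.7, 70.0, 30.1, 50.4, 111.3, 36.4, 0.0, 90.3, 46.2, 14.0.
Season total = 767.2 DD.
Complete generations = ⌊767.2 / 133⌋ = 5.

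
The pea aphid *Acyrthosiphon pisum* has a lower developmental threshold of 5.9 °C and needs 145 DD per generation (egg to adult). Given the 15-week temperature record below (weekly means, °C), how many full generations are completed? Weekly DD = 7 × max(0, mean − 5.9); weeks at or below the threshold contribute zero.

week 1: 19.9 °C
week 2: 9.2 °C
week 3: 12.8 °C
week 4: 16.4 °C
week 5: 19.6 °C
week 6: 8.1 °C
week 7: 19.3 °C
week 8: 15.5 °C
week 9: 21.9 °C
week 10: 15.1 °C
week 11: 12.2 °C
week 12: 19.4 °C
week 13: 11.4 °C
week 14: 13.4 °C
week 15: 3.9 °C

6 generations

Weekly DD (7 × max(0, T̄ − 5.9)): 98.0, 23.1, 48.3, 73.5, 95.9, 15.4, 93.8, 67.2, 112.0, 64.4, 44.1, 94.5, 38.5, 52.5, 0.0.
Season total = 921.2 DD.
Complete generations = ⌊921.2 / 145⌋ = 6.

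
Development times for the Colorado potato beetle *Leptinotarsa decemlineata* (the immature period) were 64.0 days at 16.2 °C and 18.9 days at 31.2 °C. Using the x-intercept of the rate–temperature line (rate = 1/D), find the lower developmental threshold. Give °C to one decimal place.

9.9 °C

Under the model K = D·(T − T_b), so D₁·(T₁ − T_b) = D₂·(T₂ − T_b).
64.0·(16.2 − T_b) = 18.9·(31.2 − T_b)
T_b = (64.0·16.2 − 18.9·31.2) / (64.0 − 18.9) = 447.12 / 45.1 = 9.914 °C ≈ 9.9 °C.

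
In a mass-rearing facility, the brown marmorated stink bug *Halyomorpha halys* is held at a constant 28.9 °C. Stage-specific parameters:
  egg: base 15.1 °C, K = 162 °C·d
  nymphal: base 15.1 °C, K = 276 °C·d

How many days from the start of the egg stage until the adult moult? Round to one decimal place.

31.7 days

egg: 162 / (28.9 − 15.1) = 162 / 13.8 = 11.739 d.
nymphal: 276 / (28.9 − 15.1) = 276 / 13.8 = 20.000 d.
Sum = 31.739 ≈ 31.7 days.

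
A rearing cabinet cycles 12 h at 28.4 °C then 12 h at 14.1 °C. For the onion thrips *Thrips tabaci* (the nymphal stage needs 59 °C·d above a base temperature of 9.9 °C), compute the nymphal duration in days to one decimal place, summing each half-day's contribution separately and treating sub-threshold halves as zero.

Day half: max(0, 28.4 − 9.9) × 0.5 = 18.5 × 0.5 = 9.25 DD.
Night half: max(0, 14.1 − 9.9) × 0.5 = 4.2 × 0.5 = 2.10 DD.
Per 24 h: 11.35 DD/day.
Duration = 59 / 11.35 = 5.198 ≈ 5.2 days.

5.2 days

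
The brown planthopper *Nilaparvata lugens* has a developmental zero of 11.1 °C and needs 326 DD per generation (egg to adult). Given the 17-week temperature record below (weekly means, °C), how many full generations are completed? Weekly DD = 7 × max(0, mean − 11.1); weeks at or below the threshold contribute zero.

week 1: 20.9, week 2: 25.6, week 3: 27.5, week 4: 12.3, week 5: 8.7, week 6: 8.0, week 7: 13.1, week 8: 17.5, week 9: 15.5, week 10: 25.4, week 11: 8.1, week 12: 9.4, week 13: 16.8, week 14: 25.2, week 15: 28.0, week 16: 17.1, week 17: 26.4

Weekly DD (7 × max(0, T̄ − 11.1)): 68.6, 101.5, 114.8, 8.4, 0.0, 0.0, 14.0, 44.8, 30.8, 100.1, 0.0, 0.0, 39.9, 98.7, 118.3, 42.0, 107.1.
Season total = 889.0 DD.
Complete generations = ⌊889.0 / 326⌋ = 2.

2 generations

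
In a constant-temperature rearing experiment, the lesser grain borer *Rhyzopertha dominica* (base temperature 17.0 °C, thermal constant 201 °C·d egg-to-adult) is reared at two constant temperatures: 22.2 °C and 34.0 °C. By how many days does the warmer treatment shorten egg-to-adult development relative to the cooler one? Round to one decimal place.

26.8 days

At 22.2 °C: 201 / (22.2 − 17.0) = 201 / 5.2 = 38.654 d.
At 34.0 °C: 201 / (34.0 − 17.0) = 201 / 17.0 = 11.824 d.
Difference = |38.654 − 11.824| = 26.830 ≈ 26.8 days.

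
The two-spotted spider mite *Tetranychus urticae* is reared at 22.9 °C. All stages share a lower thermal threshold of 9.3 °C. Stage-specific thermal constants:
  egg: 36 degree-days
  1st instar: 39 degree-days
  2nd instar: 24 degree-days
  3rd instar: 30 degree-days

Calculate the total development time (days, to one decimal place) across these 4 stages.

Daily accumulation at 22.9 °C = 22.9 − 9.3 = 13.6 DD/day.
Total K = 36 + 39 + 24 + 30 = 129 DD.
Total duration = 129 / 13.6 = 9.485 ≈ 9.5 days.

9.5 days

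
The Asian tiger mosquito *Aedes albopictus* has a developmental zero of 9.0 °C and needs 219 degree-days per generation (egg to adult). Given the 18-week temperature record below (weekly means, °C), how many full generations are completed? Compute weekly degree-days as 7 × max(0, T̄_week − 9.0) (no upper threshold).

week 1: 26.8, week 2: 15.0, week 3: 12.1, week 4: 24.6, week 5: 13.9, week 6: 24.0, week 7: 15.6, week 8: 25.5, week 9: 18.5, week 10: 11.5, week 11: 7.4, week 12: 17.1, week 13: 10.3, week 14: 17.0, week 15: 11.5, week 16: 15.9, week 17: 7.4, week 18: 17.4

Weekly DD (7 × max(0, T̄ − 9.0)): 124.6, 42.0, 21.7, 109.2, 34.3, 105.0, 46.2, 115.5, 66.5, 17.5, 0.0, 56.7, 9.1, 56.0, 17.5, 48.3, 0.0, 58.8.
Season total = 928.9 DD.
Complete generations = ⌊928.9 / 219⌋ = 4.

4 generations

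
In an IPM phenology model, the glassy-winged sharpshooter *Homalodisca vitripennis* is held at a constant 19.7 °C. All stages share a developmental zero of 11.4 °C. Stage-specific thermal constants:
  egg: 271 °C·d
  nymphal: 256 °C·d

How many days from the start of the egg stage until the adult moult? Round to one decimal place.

Daily accumulation at 19.7 °C = 19.7 − 11.4 = 8.3 DD/day.
Total K = 271 + 256 = 527 DD.
Total duration = 527 / 8.3 = 63.494 ≈ 63.5 days.

63.5 days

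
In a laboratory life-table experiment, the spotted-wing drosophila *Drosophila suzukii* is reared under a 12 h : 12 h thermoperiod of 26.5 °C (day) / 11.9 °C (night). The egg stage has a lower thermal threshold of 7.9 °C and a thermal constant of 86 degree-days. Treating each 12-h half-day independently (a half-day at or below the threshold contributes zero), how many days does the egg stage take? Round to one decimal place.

Day half: max(0, 26.5 − 7.9) × 0.5 = 18.6 × 0.5 = 9.30 DD.
Night half: max(0, 11.9 − 7.9) × 0.5 = 4.0 × 0.5 = 2.00 DD.
Per 24 h: 11.30 DD/day.
Duration = 86 / 11.30 = 7.611 ≈ 7.6 days.

7.6 days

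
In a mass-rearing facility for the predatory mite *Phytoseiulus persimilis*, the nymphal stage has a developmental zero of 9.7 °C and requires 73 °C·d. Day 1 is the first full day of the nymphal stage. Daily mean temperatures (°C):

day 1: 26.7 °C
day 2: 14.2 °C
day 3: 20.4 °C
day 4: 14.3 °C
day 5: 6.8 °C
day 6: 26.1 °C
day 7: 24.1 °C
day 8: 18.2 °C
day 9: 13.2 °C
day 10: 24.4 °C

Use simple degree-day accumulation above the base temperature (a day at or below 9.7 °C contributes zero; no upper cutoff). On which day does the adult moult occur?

day 8

Daily DD above 9.7 °C: 17.0, 4.5, 10.7, 4.6, 0.0, 16.4, 14.4, 8.5, 3.5, 14.7.
Cumulative: 17.0, 21.5, 32.2, 36.8, 36.8, 53.2, 67.6, 76.1, 79.6, 94.3.
The total first reaches 73 DD on day 8.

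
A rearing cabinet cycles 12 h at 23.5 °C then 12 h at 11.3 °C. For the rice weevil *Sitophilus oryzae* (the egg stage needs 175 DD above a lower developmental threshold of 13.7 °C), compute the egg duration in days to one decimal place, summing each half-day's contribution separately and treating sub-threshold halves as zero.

35.7 days

Day half: max(0, 23.5 − 13.7) × 0.5 = 9.8 × 0.5 = 4.90 DD.
Night half: max(0, 11.3 − 13.7) × 0.5 = 0.0 × 0.5 = 0.00 DD.
Per 24 h: 4.90 DD/day.
Duration = 175 / 4.90 = 35.714 ≈ 35.7 days.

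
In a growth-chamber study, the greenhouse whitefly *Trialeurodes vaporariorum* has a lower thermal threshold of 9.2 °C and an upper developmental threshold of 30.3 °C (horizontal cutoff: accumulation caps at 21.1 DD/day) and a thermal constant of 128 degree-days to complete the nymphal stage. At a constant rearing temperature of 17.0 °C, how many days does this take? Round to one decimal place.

Daily accumulation = 17.0 − 9.2 = 7.8 DD/day.
Duration = 128 / 7.8 = 16.410 ≈ 16.4 days.

16.4 days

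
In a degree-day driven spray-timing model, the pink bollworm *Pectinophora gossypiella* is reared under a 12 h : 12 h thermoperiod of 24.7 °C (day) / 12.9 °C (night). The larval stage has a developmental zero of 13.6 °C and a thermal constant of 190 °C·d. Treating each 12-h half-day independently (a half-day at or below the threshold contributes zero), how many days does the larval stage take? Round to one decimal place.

34.2 days

Day half: max(0, 24.7 − 13.6) × 0.5 = 11.1 × 0.5 = 5.55 DD.
Night half: max(0, 12.9 − 13.6) × 0.5 = 0.0 × 0.5 = 0.00 DD.
Per 24 h: 5.55 DD/day.
Duration = 190 / 5.55 = 34.234 ≈ 34.2 days.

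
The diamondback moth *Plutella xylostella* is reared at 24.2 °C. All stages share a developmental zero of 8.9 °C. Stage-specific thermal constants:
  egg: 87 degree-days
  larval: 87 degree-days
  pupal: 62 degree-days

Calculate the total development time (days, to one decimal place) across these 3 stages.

Daily accumulation at 24.2 °C = 24.2 − 8.9 = 15.3 DD/day.
Total K = 87 + 87 + 62 = 236 DD.
Total duration = 236 / 15.3 = 15.425 ≈ 15.4 days.

15.4 days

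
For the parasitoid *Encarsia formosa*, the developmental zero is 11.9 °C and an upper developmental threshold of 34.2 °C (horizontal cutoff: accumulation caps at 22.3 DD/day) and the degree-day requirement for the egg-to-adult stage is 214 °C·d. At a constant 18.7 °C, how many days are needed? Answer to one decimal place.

31.5 days

Daily accumulation = 18.7 − 11.9 = 6.8 DD/day.
Duration = 214 / 6.8 = 31.471 ≈ 31.5 days.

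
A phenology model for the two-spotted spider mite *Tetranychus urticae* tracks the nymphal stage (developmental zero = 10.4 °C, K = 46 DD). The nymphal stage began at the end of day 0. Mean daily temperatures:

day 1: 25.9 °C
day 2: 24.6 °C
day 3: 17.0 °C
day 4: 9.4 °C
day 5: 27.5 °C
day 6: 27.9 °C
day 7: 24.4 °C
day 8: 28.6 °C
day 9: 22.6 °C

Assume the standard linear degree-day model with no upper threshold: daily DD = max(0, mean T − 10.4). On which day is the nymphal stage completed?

Daily DD above 10.4 °C: 15.5, 14.2, 6.6, 0.0, 17.1, 17.5, 14.0, 18.2, 12.2.
Cumulative: 15.5, 29.7, 36.3, 36.3, 53.4, 70.9, 84.9, 103.1, 115.3.
The total first reaches 46 DD on day 5.

day 5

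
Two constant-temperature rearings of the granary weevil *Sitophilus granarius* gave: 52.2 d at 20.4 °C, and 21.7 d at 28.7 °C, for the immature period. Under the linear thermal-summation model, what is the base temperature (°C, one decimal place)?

14.5 °C

Equal thermal constants: D₁(T₁ − T_b) = D₂(T₂ − T_b).
52.2·(20.4 − T_b) = 21.7·(28.7 − T_b)
T_b = (52.2·20.4 − 21.7·28.7) / (52.2 − 21.7) = 442.09 / 30.5 = 14.495 °C ≈ 14.5 °C.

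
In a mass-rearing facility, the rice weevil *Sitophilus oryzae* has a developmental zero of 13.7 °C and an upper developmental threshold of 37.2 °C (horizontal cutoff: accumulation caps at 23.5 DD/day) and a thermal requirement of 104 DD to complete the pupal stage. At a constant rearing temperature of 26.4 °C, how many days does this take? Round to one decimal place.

Daily accumulation = 26.4 − 13.7 = 12.7 DD/day.
Duration = 104 / 12.7 = 8.189 ≈ 8.2 days.

8.2 days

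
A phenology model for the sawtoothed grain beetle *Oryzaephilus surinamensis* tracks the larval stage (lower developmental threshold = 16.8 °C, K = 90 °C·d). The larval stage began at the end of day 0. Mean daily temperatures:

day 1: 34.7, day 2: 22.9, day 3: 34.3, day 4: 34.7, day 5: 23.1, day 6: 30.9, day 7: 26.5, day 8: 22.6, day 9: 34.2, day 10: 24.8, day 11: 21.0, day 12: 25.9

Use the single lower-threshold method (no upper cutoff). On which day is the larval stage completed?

day 8

Daily DD above 16.8 °C: 17.9, 6.1, 17.5, 17.9, 6.3, 14.1, 9.7, 5.8, 17.4, 8.0, 4.2, 9.1.
Cumulative: 17.9, 24.0, 41.5, 59.4, 65.7, 79.8, 89.5, 95.3, 112.7, 120.7, 124.9, 134.0.
The total first reaches 90 DD on day 8.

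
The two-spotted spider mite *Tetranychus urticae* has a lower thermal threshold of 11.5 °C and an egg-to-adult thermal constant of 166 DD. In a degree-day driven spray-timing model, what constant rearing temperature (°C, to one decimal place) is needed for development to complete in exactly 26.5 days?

17.8 °C

Required daily accumulation = 166 / 26.5 = 6.264 DD/day.
T = T_base + 6.264 = 11.5 + 6.264 = 17.764 ≈ 17.8 °C.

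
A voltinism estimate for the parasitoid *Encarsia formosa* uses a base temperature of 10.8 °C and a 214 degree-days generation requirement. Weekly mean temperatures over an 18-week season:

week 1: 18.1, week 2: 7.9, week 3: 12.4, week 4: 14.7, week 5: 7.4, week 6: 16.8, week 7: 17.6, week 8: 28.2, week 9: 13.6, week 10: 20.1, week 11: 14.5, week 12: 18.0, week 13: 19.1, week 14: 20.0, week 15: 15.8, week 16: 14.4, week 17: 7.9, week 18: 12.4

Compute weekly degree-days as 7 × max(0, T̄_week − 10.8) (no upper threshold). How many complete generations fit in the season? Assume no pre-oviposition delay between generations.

Weekly DD (7 × max(0, T̄ − 10.8)): 51.1, 0.0, 11.2, 27.3, 0.0, 42.0, 47.6, 121.8, 19.6, 65.1, 25.9, 50.4, 58.1, 64.4, 35.0, 25.2, 0.0, 11.2.
Season total = 655.9 DD.
Complete generations = ⌊655.9 / 214⌋ = 3.

3 generations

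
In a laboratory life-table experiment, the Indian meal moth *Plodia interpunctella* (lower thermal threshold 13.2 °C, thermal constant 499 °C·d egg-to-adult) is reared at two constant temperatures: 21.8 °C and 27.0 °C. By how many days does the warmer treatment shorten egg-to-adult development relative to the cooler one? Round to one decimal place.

At 21.8 °C: 499 / (21.8 − 13.2) = 499 / 8.6 = 58.023 d.
At 27.0 °C: 499 / (27.0 − 13.2) = 499 / 13.8 = 36.159 d.
Difference = |58.023 − 36.159| = 21.864 ≈ 21.9 days.

21.9 days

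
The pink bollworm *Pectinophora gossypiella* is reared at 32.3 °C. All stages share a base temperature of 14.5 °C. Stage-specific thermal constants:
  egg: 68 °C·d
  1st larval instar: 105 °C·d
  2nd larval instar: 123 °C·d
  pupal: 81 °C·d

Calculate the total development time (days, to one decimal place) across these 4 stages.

Daily accumulation at 32.3 °C = 32.3 − 14.5 = 17.8 DD/day.
Total K = 68 + 105 + 123 + 81 = 377 DD.
Total duration = 377 / 17.8 = 21.180 ≈ 21.2 days.

21.2 days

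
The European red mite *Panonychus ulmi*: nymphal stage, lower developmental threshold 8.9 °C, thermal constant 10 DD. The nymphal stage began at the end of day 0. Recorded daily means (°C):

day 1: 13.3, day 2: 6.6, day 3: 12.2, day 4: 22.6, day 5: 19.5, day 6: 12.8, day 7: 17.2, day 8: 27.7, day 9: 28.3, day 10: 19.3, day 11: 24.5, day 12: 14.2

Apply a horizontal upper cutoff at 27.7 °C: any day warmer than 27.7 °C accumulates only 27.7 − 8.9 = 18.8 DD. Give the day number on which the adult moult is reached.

day 4

Daily DD above 8.9 °C (capped at 18.8): 4.4, 0.0, 3.3, 13.7, 10.6, 3.9, 8.3, 18.8, 18.8, 10.4, 15.6, 5.3.
Cumulative: 4.4, 4.4, 7.7, 21.4, 32.0, 35.9, 44.2, 63.0, 81.8, 92.2, 107.8, 113.1.
The total first reaches 10 DD on day 4.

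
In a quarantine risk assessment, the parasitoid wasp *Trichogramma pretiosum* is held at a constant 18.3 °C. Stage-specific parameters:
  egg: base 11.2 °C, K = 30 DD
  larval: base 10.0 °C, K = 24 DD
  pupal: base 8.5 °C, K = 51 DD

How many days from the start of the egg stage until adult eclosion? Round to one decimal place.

egg: 30 / (18.3 − 11.2) = 30 / 7.1 = 4.225 d.
larval: 24 / (18.3 − 10.0) = 24 / 8.3 = 2.892 d.
pupal: 51 / (18.3 − 8.5) = 51 / 9.8 = 5.204 d.
Sum = 12.321 ≈ 12.3 days.

12.3 days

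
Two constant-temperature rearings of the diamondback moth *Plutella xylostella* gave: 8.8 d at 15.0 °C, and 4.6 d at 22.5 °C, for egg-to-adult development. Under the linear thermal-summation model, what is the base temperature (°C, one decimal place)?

6.8 °C

Linear rate model ⇒ the product D·(T − T_b) is constant across temperatures.
8.8·(15.0 − T_b) = 4.6·(22.5 − T_b)
T_b = (8.8·15.0 − 4.6·22.5) / (8.8 − 4.6) = 28.50 / 4.2 = 6.786 °C ≈ 6.8 °C.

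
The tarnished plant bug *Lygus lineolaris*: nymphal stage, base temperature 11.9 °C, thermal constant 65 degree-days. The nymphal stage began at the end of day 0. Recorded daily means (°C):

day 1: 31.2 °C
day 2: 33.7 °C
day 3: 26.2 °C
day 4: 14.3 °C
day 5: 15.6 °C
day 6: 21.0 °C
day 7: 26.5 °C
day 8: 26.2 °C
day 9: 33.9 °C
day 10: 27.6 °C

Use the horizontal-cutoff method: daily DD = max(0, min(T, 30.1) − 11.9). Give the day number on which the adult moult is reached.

Daily DD above 11.9 °C (capped at 18.2): 18.2, 18.2, 14.3, 2.4, 3.7, 9.1, 14.6, 14.3, 18.2, 15.7.
Cumulative: 18.2, 36.4, 50.7, 53.1, 56.8, 65.9, 80.5, 94.8, 113.0, 128.7.
The total first reaches 65 DD on day 6.

day 6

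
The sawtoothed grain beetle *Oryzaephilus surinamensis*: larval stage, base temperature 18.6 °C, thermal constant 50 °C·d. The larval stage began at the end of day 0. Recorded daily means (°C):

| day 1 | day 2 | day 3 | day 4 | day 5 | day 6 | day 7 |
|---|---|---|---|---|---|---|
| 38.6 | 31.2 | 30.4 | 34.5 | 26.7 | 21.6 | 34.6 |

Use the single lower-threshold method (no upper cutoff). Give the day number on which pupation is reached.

Daily DD above 18.6 °C: 20.0, 12.6, 11.8, 15.9, 8.1, 3.0, 16.0.
Cumulative: 20.0, 32.6, 44.4, 60.3, 68.4, 71.4, 87.4.
The total first reaches 50 DD on day 4.

day 4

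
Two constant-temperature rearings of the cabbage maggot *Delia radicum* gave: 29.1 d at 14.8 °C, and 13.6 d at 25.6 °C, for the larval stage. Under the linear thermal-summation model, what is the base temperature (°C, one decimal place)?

Under the model K = D·(T − T_b), so D₁·(T₁ − T_b) = D₂·(T₂ − T_b).
29.1·(14.8 − T_b) = 13.6·(25.6 − T_b)
T_b = (29.1·14.8 − 13.6·25.6) / (29.1 − 13.6) = 82.52 / 15.5 = 5.324 °C ≈ 5.3 °C.

5.3 °C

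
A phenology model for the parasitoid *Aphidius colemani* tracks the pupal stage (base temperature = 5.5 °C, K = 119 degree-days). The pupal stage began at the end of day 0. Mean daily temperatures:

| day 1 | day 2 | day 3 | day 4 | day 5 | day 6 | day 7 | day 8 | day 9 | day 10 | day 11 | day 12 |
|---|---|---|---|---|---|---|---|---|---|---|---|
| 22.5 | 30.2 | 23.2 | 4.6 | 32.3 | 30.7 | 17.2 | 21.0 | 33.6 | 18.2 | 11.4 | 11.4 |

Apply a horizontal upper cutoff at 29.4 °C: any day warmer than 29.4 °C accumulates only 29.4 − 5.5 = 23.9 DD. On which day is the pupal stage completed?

day 8

Daily DD above 5.5 °C (capped at 23.9): 17.0, 23.9, 17.7, 0.0, 23.9, 23.9, 11.7, 15.5, 23.9, 12.7, 5.9, 5.9.
Cumulative: 17.0, 40.9, 58.6, 58.6, 82.5, 106.4, 118.1, 133.6, 157.5, 170.2, 176.1, 182.0.
The total first reaches 119 DD on day 8.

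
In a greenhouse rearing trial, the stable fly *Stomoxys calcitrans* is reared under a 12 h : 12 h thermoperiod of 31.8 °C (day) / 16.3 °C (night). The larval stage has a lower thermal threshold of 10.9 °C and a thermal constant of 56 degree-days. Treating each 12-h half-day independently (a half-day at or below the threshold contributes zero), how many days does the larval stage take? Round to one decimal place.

Day half: max(0, 31.8 − 10.9) × 0.5 = 20.9 × 0.5 = 10.45 DD.
Night half: max(0, 16.3 − 10.9) × 0.5 = 5.4 × 0.5 = 2.70 DD.
Per 24 h: 13.15 DD/day.
Duration = 56 / 13.15 = 4.259 ≈ 4.3 days.

4.3 days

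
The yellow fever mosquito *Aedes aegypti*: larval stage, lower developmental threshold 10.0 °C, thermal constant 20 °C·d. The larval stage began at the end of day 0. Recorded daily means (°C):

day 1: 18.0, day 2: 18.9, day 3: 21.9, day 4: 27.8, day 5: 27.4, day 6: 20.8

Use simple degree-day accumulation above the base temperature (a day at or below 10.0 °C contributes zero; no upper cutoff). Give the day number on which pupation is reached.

Daily DD above 10.0 °C: 8.0, 8.9, 11.9, 17.8, 17.4, 10.8.
Cumulative: 8.0, 16.9, 28.8, 46.6, 64.0, 74.8.
The total first reaches 20 DD on day 3.

day 3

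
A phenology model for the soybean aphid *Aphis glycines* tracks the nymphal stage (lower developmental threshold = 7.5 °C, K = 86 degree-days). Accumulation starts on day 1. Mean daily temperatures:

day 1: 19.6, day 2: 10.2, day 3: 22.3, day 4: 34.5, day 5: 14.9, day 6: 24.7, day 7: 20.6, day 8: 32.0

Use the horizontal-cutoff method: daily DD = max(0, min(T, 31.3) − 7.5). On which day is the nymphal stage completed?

Daily DD above 7.5 °C (capped at 23.8): 12.1, 2.7, 14.8, 23.8, 7.4, 17.2, 13.1, 23.8.
Cumulative: 12.1, 14.8, 29.6, 53.4, 60.8, 78.0, 91.1, 114.9.
The total first reaches 86 DD on day 7.

day 7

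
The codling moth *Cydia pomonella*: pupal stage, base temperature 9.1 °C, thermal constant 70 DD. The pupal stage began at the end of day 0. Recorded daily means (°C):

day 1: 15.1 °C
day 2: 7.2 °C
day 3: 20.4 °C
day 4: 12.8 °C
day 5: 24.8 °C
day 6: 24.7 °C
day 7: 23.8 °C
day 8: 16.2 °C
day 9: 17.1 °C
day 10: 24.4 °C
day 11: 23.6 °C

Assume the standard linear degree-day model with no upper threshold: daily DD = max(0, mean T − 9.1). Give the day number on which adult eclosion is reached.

Daily DD above 9.1 °C: 6.0, 0.0, 11.3, 3.7, 15.7, 15.6, 14.7, 7.1, 8.0, 15.3, 14.5.
Cumulative: 6.0, 6.0, 17.3, 21.0, 36.7, 52.3, 67.0, 74.1, 82.1, 97.4, 111.9.
The total first reaches 70 DD on day 8.

day 8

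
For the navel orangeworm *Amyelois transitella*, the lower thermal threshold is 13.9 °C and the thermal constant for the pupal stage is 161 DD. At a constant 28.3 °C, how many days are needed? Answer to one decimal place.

11.2 days

Daily accumulation = 28.3 − 13.9 = 14.4 DD/day.
Duration = 161 / 14.4 = 11.181 ≈ 11.2 days.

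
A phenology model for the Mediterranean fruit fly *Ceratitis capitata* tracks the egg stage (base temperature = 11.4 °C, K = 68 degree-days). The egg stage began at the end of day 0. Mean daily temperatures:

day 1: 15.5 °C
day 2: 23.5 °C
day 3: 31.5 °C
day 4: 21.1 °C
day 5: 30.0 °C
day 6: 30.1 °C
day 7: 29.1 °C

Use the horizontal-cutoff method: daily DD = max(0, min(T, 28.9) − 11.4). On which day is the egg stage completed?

Daily DD above 11.4 °C (capped at 17.5): 4.1, 12.1, 17.5, 9.7, 17.5, 17.5, 17.5.
Cumulative: 4.1, 16.2, 33.7, 43.4, 60.9, 78.4, 95.9.
The total first reaches 68 DD on day 6.

day 6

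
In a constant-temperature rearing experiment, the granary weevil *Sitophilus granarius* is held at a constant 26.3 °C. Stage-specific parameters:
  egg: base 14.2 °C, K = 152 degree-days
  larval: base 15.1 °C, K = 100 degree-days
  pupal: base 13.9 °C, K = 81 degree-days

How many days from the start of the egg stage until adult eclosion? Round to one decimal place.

28.0 days

egg: 152 / (26.3 − 14.2) = 152 / 12.1 = 12.562 d.
larval: 100 / (26.3 − 15.1) = 100 / 11.2 = 8.929 d.
pupal: 81 / (26.3 − 13.9) = 81 / 12.4 = 6.532 d.
Sum = 28.023 ≈ 28.0 days.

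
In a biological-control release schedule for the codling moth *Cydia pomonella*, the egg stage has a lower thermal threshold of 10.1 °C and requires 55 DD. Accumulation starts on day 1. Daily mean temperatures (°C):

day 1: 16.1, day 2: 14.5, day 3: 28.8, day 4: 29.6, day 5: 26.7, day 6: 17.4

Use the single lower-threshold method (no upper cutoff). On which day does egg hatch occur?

Daily DD above 10.1 °C: 6.0, 4.4, 18.7, 19.5, 16.6, 7.3.
Cumulative: 6.0, 10.4, 29.1, 48.6, 65.2, 72.5.
The total first reaches 55 DD on day 5.

day 5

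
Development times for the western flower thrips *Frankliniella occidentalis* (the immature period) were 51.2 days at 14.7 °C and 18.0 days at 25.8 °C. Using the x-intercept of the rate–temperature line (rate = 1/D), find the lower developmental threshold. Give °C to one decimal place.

Linear rate model ⇒ the product D·(T − T_b) is constant across temperatures.
51.2·(14.7 − T_b) = 18.0·(25.8 − T_b)
T_b = (51.2·14.7 − 18.0·25.8) / (51.2 − 18.0) = 288.24 / 33.2 = 8.682 °C ≈ 8.7 °C.

8.7 °C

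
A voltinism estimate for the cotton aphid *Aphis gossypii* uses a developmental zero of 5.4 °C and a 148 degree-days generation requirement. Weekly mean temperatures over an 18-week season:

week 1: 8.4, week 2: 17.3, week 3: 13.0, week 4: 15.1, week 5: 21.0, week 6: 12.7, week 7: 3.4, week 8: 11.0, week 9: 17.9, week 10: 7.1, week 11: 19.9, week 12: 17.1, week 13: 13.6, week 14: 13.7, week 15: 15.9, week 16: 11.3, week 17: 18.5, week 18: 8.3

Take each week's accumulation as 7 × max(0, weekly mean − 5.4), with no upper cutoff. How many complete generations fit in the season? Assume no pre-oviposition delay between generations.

7 generations

Weekly DD (7 × max(0, T̄ − 5.4)): 21.0, 83.3, 53.2, 67.9, 109.2, 51.1, 0.0, 39.2, 87.5, 11.9, 101.5, 81.9, 57.4, 58.1, 73.5, 41.3, 91.7, 20.3.
Season total = 1050.0 DD.
Complete generations = ⌊1050.0 / 148⌋ = 7.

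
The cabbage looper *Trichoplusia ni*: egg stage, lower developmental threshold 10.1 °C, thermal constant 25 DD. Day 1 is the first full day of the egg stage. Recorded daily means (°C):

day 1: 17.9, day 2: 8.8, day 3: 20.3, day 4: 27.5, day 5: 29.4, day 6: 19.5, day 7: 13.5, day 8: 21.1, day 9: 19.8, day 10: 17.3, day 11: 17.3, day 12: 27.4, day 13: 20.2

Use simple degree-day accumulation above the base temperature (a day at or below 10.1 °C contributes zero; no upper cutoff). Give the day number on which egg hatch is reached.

Daily DD above 10.1 °C: 7.8, 0.0, 10.2, 17.4, 19.3, 9.4, 3.4, 11.0, 9.7, 7.2, 7.2, 17.3, 10.1.
Cumulative: 7.8, 7.8, 18.0, 35.4, 54.7, 64.1, 67.5, 78.5, 88.2, 95.4, 102.6, 119.9, 130.0.
The total first reaches 25 DD on day 4.

day 4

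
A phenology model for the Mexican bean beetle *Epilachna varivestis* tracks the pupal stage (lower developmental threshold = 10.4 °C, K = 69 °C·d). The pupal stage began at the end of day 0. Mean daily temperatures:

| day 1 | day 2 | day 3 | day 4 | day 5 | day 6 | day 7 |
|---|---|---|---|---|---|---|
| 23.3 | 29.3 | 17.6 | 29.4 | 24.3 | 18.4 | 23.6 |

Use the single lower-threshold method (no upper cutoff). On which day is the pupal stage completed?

day 5

Daily DD above 10.4 °C: 12.9, 18.9, 7.2, 19.0, 13.9, 8.0, 13.2.
Cumulative: 12.9, 31.8, 39.0, 58.0, 71.9, 79.9, 93.1.
The total first reaches 69 DD on day 5.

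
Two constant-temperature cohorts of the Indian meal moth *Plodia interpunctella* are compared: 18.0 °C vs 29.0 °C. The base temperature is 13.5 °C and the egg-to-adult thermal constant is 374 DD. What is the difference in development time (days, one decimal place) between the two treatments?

At 18.0 °C: 374 / (18.0 − 13.5) = 374 / 4.5 = 83.111 d.
At 29.0 °C: 374 / (29.0 − 13.5) = 374 / 15.5 = 24.129 d.
Difference = |83.111 − 24.129| = 58.982 ≈ 59.0 days.

59.0 days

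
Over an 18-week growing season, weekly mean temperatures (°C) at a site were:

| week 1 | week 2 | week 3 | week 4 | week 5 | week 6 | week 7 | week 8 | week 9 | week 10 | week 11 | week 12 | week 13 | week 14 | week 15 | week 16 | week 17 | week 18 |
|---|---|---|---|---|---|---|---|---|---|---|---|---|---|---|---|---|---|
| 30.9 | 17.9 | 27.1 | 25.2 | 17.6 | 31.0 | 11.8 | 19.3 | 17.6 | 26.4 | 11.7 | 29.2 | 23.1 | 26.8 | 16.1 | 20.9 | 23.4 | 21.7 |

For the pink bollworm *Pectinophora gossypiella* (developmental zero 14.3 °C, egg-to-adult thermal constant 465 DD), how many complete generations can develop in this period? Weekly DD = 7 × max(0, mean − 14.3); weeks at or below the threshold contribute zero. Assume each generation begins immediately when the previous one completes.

Weekly DD (7 × max(0, T̄ − 14.3)): 116.2, 25.2, 89.6, 76.3, 23.1, 116.9, 0.0, 35.0, 23.1, 84.7, 0.0, 104.3, 61.6, 87.5, 12.6, 46.2, 63.7, 51.8.
Season total = 1017.8 DD.
Complete generations = ⌊1017.8 / 465⌋ = 2.

2 generations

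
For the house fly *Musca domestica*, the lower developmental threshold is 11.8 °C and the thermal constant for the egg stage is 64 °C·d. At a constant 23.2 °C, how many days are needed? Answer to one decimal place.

5.6 days

Daily accumulation = 23.2 − 11.8 = 11.4 DD/day.
Duration = 64 / 11.4 = 5.614 ≈ 5.6 days.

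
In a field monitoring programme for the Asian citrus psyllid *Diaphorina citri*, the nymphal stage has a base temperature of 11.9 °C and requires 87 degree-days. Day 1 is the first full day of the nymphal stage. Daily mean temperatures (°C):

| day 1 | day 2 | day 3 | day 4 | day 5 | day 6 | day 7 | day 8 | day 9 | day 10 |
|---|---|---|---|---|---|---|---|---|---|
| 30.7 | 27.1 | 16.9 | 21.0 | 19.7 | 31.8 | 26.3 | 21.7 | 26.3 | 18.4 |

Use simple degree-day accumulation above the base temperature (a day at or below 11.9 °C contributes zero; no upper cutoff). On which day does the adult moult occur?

Daily DD above 11.9 °C: 18.8, 15.2, 5.0, 9.1, 7.8, 19.9, 14.4, 9.8, 14.4, 6.5.
Cumulative: 18.8, 34.0, 39.0, 48.1, 55.9, 75.8, 90.2, 100.0, 114.4, 120.9.
The total first reaches 87 DD on day 7.

day 7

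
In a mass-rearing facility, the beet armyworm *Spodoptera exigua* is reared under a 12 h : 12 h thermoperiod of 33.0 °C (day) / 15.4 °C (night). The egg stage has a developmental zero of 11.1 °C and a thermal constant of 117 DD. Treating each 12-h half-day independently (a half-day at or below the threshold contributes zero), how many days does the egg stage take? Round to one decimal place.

Day half: max(0, 33.0 − 11.1) × 0.5 = 21.9 × 0.5 = 10.95 DD.
Night half: max(0, 15.4 − 11.1) × 0.5 = 4.3 × 0.5 = 2.15 DD.
Per 24 h: 13.10 DD/day.
Duration = 117 / 13.10 = 8.931 ≈ 8.9 days.

8.9 days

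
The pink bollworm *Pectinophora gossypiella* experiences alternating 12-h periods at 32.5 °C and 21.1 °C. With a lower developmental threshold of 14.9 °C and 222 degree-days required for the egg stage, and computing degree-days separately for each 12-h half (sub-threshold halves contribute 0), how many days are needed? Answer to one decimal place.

18.7 days

Day half: max(0, 32.5 − 14.9) × 0.5 = 17.6 × 0.5 = 8.80 DD.
Night half: max(0, 21.1 − 14.9) × 0.5 = 6.2 × 0.5 = 3.10 DD.
Per 24 h: 11.90 DD/day.
Duration = 222 / 11.90 = 18.655 ≈ 18.7 days.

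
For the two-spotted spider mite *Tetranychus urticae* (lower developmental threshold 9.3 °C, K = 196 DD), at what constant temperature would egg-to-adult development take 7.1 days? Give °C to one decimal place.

36.9 °C

Required daily accumulation = 196 / 7.1 = 27.606 DD/day.
T = T_base + 27.606 = 9.3 + 27.606 = 36.906 ≈ 36.9 °C.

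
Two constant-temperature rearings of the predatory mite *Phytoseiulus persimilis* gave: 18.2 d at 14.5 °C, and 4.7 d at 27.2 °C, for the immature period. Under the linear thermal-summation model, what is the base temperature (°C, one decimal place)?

10.1 °C

Under the model K = D·(T − T_b), so D₁·(T₁ − T_b) = D₂·(T₂ − T_b).
18.2·(14.5 − T_b) = 4.7·(27.2 − T_b)
T_b = (18.2·14.5 − 4.7·27.2) / (18.2 − 4.7) = 136.06 / 13.5 = 10.079 °C ≈ 10.1 °C.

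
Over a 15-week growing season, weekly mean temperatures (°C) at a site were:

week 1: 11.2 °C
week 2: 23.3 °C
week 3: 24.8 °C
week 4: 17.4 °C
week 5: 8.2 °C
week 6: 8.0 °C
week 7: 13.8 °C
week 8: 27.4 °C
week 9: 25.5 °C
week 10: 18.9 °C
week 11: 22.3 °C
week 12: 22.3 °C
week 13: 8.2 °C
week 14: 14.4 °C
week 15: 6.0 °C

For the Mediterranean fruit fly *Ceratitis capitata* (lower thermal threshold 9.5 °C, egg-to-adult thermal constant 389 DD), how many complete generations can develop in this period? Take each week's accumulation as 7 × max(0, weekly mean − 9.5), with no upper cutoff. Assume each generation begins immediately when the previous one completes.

Weekly DD (7 × max(0, T̄ − 9.5)): 11.9, 96.6, 107.1, 55.3, 0.0, 0.0, 30.1, 125.3, 112.0, 65.8, 89.6, 89.6, 0.0, 34.3, 0.0.
Season total = 817.6 DD.
Complete generations = ⌊817.6 / 389⌋ = 2.

2 generations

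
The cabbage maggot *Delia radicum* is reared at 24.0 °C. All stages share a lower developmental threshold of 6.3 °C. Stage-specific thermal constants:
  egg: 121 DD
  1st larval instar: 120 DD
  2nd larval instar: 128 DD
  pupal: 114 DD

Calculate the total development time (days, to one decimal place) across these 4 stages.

Daily accumulation at 24.0 °C = 24.0 − 6.3 = 17.7 DD/day.
Total K = 121 + 120 + 128 + 114 = 483 DD.
Total duration = 483 / 17.7 = 27.288 ≈ 27.3 days.

27.3 days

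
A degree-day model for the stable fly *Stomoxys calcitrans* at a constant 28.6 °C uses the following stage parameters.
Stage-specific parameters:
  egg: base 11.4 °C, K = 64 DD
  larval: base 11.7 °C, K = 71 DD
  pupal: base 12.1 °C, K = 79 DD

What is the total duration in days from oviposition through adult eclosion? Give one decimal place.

egg: 64 / (28.6 − 11.4) = 64 / 17.2 = 3.721 d.
larval: 71 / (28.6 − 11.7) = 71 / 16.9 = 4.201 d.
pupal: 79 / (28.6 − 12.1) = 79 / 16.5 = 4.788 d.
Sum = 12.710 ≈ 12.7 days.

12.7 days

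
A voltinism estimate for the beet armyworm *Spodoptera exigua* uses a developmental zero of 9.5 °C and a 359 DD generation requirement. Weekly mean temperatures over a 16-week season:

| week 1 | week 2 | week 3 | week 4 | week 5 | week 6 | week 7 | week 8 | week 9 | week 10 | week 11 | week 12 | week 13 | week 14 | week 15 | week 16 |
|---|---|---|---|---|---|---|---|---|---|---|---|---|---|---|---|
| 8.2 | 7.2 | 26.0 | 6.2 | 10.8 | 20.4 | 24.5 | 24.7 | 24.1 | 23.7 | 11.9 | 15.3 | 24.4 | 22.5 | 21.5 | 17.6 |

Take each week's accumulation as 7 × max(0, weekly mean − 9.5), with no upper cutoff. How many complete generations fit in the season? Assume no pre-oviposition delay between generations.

2 generations

Weekly DD (7 × max(0, T̄ − 9.5)): 0.0, 0.0, 115.5, 0.0, 9.1, 76.3, 105.0, 106.4, 102.2, 99.4, 16.8, 40.6, 104.3, 91.0, 84.0, 56.7.
Season total = 1007.3 DD.
Complete generations = ⌊1007.3 / 359⌋ = 2.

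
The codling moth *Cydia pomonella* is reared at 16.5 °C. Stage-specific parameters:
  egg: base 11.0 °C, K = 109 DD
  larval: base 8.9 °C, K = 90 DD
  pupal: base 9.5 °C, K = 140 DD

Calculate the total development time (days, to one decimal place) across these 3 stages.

egg: 109 / (16.5 − 11.0) = 109 / 5.5 = 19.818 d.
larval: 90 / (16.5 − 8.9) = 90 / 7.6 = 11.842 d.
pupal: 140 / (16.5 − 9.5) = 140 / 7.0 = 20.000 d.
Sum = 51.660 ≈ 51.7 days.

51.7 days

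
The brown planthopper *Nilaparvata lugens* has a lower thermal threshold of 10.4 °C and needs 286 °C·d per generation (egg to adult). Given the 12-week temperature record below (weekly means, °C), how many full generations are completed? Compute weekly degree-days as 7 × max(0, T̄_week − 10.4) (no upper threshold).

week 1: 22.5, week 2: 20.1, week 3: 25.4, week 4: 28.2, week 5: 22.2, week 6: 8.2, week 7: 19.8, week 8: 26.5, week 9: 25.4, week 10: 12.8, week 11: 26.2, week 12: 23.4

3 generations

Weekly DD (7 × max(0, T̄ − 10.4)): 84.7, 67.9, 105.0, 124.6, 82.6, 0.0, 65.8, 112.7, 105.0, 16.8, 110.6, 91.0.
Season total = 966.7 DD.
Complete generations = ⌊966.7 / 286⌋ = 3.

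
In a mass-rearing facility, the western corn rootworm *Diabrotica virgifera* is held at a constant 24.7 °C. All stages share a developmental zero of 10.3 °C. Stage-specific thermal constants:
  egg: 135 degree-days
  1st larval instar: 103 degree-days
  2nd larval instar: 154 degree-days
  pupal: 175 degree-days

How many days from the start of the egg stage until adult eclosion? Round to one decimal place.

39.4 days

Daily accumulation at 24.7 °C = 24.7 − 10.3 = 14.4 DD/day.
Total K = 135 + 103 + 154 + 175 = 567 DD.
Total duration = 567 / 14.4 = 39.375 ≈ 39.4 days.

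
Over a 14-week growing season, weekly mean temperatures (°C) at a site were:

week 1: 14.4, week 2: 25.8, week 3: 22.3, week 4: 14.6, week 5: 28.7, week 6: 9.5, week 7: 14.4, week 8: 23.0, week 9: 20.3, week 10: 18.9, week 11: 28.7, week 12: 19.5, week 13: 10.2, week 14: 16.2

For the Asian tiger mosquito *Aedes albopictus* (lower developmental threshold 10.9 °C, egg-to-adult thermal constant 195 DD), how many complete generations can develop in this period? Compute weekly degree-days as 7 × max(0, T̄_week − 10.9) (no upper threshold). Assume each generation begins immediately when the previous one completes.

Weekly DD (7 × max(0, T̄ − 10.9)): 24.5, 104.3, 79.8, 25.9, 124.6, 0.0, 24.5, 84.7, 65.8, 56.0, 124.6, 60.2, 0.0, 37.1.
Season total = 812.0 DD.
Complete generations = ⌊812.0 / 195⌋ = 4.

4 generations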